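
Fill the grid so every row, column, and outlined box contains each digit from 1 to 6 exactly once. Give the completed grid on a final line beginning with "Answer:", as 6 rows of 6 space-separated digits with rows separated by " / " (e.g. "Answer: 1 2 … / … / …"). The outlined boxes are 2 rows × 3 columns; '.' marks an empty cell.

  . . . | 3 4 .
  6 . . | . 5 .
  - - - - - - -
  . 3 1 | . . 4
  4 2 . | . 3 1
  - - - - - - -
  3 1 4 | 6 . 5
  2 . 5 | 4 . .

Step 1. [r2c6∈{2}] only 2 remains possible at r2c6, so r2c6=2.
Step 2. [r3c4∈{2,5}] 2 has one home in col 4: r3c4, so r3c4=2.
Step 3. [r1c2∈{5}] r1c2 has the single candidate 5, so r1c2=5.
Step 4. [r2c2∈{4}] nothing but 4 survives at r2c2. So r2c2=4.
Step 5. [r6c6∈{3}] r6c6's peers cover all but 3, so r6c6=3.
Step 6. [r2c3∈{3}] r2c3's peers cover all but 3 ⇒ r2c3=3.
Step 7. [r6c5∈{1}] r6c5 is down to just 1 ⇒ r6c5=1.
Step 8. [r4c4∈{5}] r4c4 has the single candidate 5, so r4c4=5.
Step 9. [r5c5∈{2}] r5c5 is down to just 2, so r5c5=2.
Step 10. [r3c5∈{6}] nothing but 6 survives at r3c5 ⇒ r3c5=6.
Step 11. [r1c3∈{2}] r1c3 has the single candidate 2, so r1c3=2.
Step 12. [r6c2∈{6}] r6c2's peers cover all but 6 ⇒ r6c2=6.
Step 13. [r1c1∈{1}] nothing but 1 survives at r1c1, so r1c1=1.
Step 14. [r2c4∈{1}] r2c4 is down to just 1. So r2c4=1.
Step 15. [r4c3∈{6}] r4c3 has the single candidate 6 ⇒ r4c3=6.
Step 16. [r1c6∈{6}] nothing but 6 survives at r1c6. So r1c6=6.
Step 17. [r3c1∈{5}] r3c1's peers cover all but 5, so r3c1=5.

Answer: 1 5 2 3 4 6 / 6 4 3 1 5 2 / 5 3 1 2 6 4 / 4 2 6 5 3 1 / 3 1 4 6 2 5 / 2 6 5 4 1 3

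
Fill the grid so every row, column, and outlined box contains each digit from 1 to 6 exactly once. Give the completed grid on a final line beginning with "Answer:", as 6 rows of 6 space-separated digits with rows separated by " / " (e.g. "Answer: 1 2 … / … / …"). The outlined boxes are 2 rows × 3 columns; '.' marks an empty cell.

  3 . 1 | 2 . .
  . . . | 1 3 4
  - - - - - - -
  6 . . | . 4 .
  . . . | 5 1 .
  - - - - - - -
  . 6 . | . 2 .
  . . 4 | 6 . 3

Step 1. [r6c5∈{5}] nothing but 5 survives at r6c5. So r6c5=5.
Step 2. [r3c2∈{1,2,3,5}] row 3 places 1 nowhere but r3c2. So r3c2=1.
Step 3. [r3c3∈{2,3,5}] across row 3, 5 lands solely at r3c3. So r3c3=5.
Step 4. [r6c2∈{2}] r6c2 is down to just 2. So r6c2=2.
Step 5. [r5c1∈{1,5}] row 5 places 5 nowhere but r5c1, so r5c1=5.
Step 6. [r4c1∈{2,4}] across col 1, 4 lands solely at r4c1 ⇒ r4c1=4.
Step 7. [r4c3∈{2,3}] 2 has one home in box 3: r4c3 ⇒ r4c3=2.
Step 8. [r1c6∈{5,6}] in col 6, 5 fits only at r1c6. So r1c6=5.
Step 9. [r1c2∈{4}] r1c2 is down to just 4, so r1c2=4.
Step 10. [r1c5∈{6}] only 6 remains possible at r1c5. So r1c5=6.
Step 11. [r5c4∈{4}] nothing but 4 survives at r5c4, so r5c4=4.
Step 12. [r6c1∈{1}] r6c1 has the single candidate 1, so r6c1=1.
Step 13. [r3c4∈{3}] only 3 remains possible at r3c4, so r3c4=3.
Step 14. [r4c6∈{6}] r4c6 has the single candidate 6, so r4c6=6.
Step 15. [r2c3∈{6}] nothing but 6 survives at r2c3, so r2c3=6.
Step 16. [r3c6∈{2}] only 2 remains possible at r3c6, so r3c6=2.
Step 17. [r2c2∈{5}] r2c2's peers cover all but 5. So r2c2=5.
Step 18. [r5c3∈{3}] r5c3 has the single candidate 3 ⇒ r5c3=3.
Step 19. [r4c2∈{3}] only 3 remains possible at r4c2, so r4c2=3.
Step 20. [r5c6∈{1}] r5c6 has the single candidate 1 ⇒ r5c6=1.
Step 21. [r2c1∈{2}] r2c1 is down to just 2 ⇒ r2c1=2.

Answer: 3 4 1 2 6 5 / 2 5 6 1 3 4 / 6 1 5 3 4 2 / 4 3 2 5 1 6 / 5 6 3 4 2 1 / 1 2 4 6 5 3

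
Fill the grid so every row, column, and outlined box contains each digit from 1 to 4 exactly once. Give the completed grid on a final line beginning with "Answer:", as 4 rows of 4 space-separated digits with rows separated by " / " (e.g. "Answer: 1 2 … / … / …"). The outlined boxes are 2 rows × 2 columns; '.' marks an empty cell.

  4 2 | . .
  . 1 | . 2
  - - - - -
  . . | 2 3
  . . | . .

Step 1. [r4c4∈{1,4}] r4c4 is the only open cell in col 4 admitting 4 ⇒ r4c4=4.
Step 2. [r2c1∈{3}] r2c1 has the single candidate 3. So r2c1=3.
Step 3. [r4c3∈{1}] nothing but 1 survives at r4c3. So r4c3=1.
Step 4. [r3c2∈{4}] r3c2 is down to just 4. So r3c2=4.
Step 5. [r4c1∈{2}] only 2 remains possible at r4c1, so r4c1=2.
Step 6. [r2c3∈{4}] r2c3's peers cover all but 4, so r2c3=4.
Step 7. [r1c4∈{1}] only 1 remains possible at r1c4. So r1c4=1.
Step 8. [r1c3∈{3}] r1c3's peers cover all but 3 ⇒ r1c3=3.
Step 9. [r4c2∈{3}] r4c2's peers cover all but 3 ⇒ r4c2=3.
Step 10. [r3c1∈{1}] r3c1 has the single candidate 1, so r3c1=1.

Answer: 4 2 3 1 / 3 1 4 2 / 1 4 2 3 / 2 3 1 4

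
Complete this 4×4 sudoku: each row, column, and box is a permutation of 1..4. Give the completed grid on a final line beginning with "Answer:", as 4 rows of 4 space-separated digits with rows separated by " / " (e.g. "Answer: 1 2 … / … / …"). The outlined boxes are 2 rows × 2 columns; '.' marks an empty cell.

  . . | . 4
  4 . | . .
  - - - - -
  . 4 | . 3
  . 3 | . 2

Step 1. [r3c3∈{1}] r3c3 has the single candidate 1. So r3c3=1.
Step 2. [r1c1∈{1,2,3}] across col 1, 3 lands solely at r1c1 ⇒ r1c1=3.
Step 3. [r1c3∈{2}] r1c3's peers cover all but 2. So r1c3=2.
Step 4. [r2c4∈{1}] r2c4 has the single candidate 1, so r2c4=1.
Step 5. [r4c1∈{1}] r4c1 has the single candidate 1 ⇒ r4c1=1.
Step 6. [r4c3∈{4}] nothing but 4 survives at r4c3 ⇒ r4c3=4.
Step 7. [r2c2∈{2}] r2c2's peers cover all but 2 ⇒ r2c2=2.
Step 8. [r2c3∈{3}] r2c3 has the single candidate 3, so r2c3=3.
Step 9. [r3c1∈{2}] only 2 remains possible at r3c1 ⇒ r3c1=2.
Step 10. [r1c2∈{1}] r1c2 is down to just 1, so r1c2=1.

Answer: 3 1 2 4 / 4 2 3 1 / 2 4 1 3 / 1 3 4 2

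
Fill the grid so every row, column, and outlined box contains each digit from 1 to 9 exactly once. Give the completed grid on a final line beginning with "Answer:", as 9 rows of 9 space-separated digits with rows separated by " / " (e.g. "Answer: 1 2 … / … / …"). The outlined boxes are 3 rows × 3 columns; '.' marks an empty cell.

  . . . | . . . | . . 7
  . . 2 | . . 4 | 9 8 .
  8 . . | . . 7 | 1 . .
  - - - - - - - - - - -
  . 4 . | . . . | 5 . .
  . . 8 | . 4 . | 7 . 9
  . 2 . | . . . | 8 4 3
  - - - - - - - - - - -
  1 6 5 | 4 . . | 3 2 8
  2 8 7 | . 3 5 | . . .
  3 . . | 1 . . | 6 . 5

Step 1. [r8c4∈{6,9}] row 8 places 6 nowhere but r8c4 ⇒ r8c4=6.
Step 2. [r9c2∈{9}] r9c2 is down to just 9. So r9c2=9.
Step 3. [r1c1∈{4,5,6,9}] r1c1 is the only open cell in col 1 admitting 4, so r1c1=4.
Step 4. [r2c9∈{6}] r2c9's peers cover all but 6, so r2c9=6.
Step 5. [r4c9∈{1,2}] box 6 places 2 nowhere but r4c9, so r4c9=2.
Step 6. [r2c2∈{1,3,5,7}] 7 has one home in col 2: r2c2. So r2c2=7.
Step 7. [r2c4∈{3,5}] 3 has one home in row 2: r2c4, so r2c4=3.
Step 8. [r2c5∈{1,5}] row 2 places 1 nowhere but r2c5. So r2c5=1.
Step 9. [r7c6∈{9}] r7c6 is down to just 9, so r7c6=9.
Step 10. [r2c1∈{5}] r2c1 is down to just 5. So r2c1=5.
Step 11. [r5c1∈{6}] nothing but 6 survives at r5c1. So r5c1=6.
Step 12. [r3c2∈{3}] r3c2 is down to just 3. So r3c2=3.
Step 13. [r5c8∈{1}] only 1 remains possible at r5c8. So r5c8=1.
Step 14. [r1c7∈{2}] nothing but 2 survives at r1c7. So r1c7=2.
Step 15. [r7c5∈{7}] r7c5 has the single candidate 7 ⇒ r7c5=7.
Step 16. [r3c8∈{5}] r3c8 has the single candidate 5 ⇒ r3c8=5.
Step 17. [r4c3∈{1,3,9}] col 3 places 3 nowhere but r4c3, so r4c3=3.
Step 18. [r4c6∈{1,6,8}] row 4 places 1 nowhere but r4c6 ⇒ r4c6=1.
Step 19. [r6c6∈{6}] r6c6 has the single candidate 6. So r6c6=6.
Step 20. [r1c6∈{8}] nothing but 8 survives at r1c6 ⇒ r1c6=8.
Step 21. [r4c4∈{7,8,9}] across col 4, 8 lands solely at r4c4, so r4c4=8.
Step 22. [r4c5∈{9}] only 9 remains possible at r4c5 ⇒ r4c5=9.
Step 23. [r6c5∈{5}] r6c5 is down to just 5, so r6c5=5.
Step 24. [r6c1∈{7,9}] 9 has one home in col 1: r6c1 ⇒ r6c1=9.
Step 25. [r1c5∈{6}] nothing but 6 survives at r1c5, so r1c5=6.
Step 26. [r3c5∈{2}] r3c5 has the single candidate 2. So r3c5=2.
Step 27. [r3c4∈{9}] r3c4's peers cover all but 9. So r3c4=9.
Step 28. [r8c9∈{1,4}] r8c9 is the only open cell in row 8 admitting 1 ⇒ r8c9=1.
Step 29. [r6c3∈{1}] r6c3 is down to just 1. So r6c3=1.
Step 30. [r9c6∈{2}] nothing but 2 survives at r9c6, so r9c6=2.
Step 31. [r1c8∈{3}] r1c8 has the single candidate 3, so r1c8=3.
Step 32. [r3c9∈{4}] only 4 remains possible at r3c9. So r3c9=4.
Step 33. [r1c3∈{9}] r1c3's peers cover all but 9 ⇒ r1c3=9.
Step 34. [r4c1∈{7}] only 7 remains possible at r4c1 ⇒ r4c1=7.
Step 35. [r5c6∈{3}] r5c6 has the single candidate 3. So r5c6=3.
Step 36. [r5c2∈{5}] r5c2 is down to just 5 ⇒ r5c2=5.
Step 37. [r3c3∈{6}] r3c3's peers cover all but 6, so r3c3=6.
Step 38. [r6c4∈{7}] r6c4's peers cover all but 7, so r6c4=7.
Step 39. [r9c3∈{4}] r9c3 has the single candidate 4, so r9c3=4.
Step 40. [r1c2∈{1}] r1c2 is down to just 1 ⇒ r1c2=1.
Step 41. [r9c5∈{8}] only 8 remains possible at r9c5, so r9c5=8.
Step 42. [r1c4∈{5}] r1c4 has the single candidate 5 ⇒ r1c4=5.
Step 43. [r4c8∈{6}] r4c8 is down to just 6 ⇒ r4c8=6.
Step 44. [r9c8∈{7}] r9c8 is down to just 7, so r9c8=7.
Step 45. [r8c8∈{9}] r8c8's peers cover all but 9. So r8c8=9.
Step 46. [r8c7∈{4}] r8c7 is down to just 4. So r8c7=4.
Step 47. [r5c4∈{2}] r5c4 is down to just 2, so r5c4=2.

Answer: 4 1 9 5 6 8 2 3 7 / 5 7 2 3 1 4 9 8 6 / 8 3 6 9 2 7 1 5 4 / 7 4 3 8 9 1 5 6 2 / 6 5 8 2 4 3 7 1 9 / 9 2 1 7 5 6 8 4 3 / 1 6 5 4 7 9 3 2 8 / 2 8 7 6 3 5 4 9 1 / 3 9 4 1 8 2 6 7 5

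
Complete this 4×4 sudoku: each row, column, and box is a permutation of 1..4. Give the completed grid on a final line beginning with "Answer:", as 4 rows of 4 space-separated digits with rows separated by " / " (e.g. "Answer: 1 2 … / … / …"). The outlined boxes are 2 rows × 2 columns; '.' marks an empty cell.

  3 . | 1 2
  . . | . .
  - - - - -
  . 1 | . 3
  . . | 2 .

Step 1. [r2c4∈{4}] r2c4 has the single candidate 4 ⇒ r2c4=4.
Step 2. [r3c1∈{2,4}] 2 has one home in row 3: r3c1 ⇒ r3c1=2.
Step 3. [r4c2∈{3,4}] in row 4, 3 fits only at r4c2 ⇒ r4c2=3.
Step 4. [r2c2∈{2}] only 2 remains possible at r2c2. So r2c2=2.
Step 5. [r3c3∈{4}] r3c3's peers cover all but 4 ⇒ r3c3=4.
Step 6. [r2c3∈{3}] r2c3 is down to just 3, so r2c3=3.
Step 7. [r2c1∈{1}] only 1 remains possible at r2c1. So r2c1=1.
Step 8. [r1c2∈{4}] only 4 remains possible at r1c2, so r1c2=4.
Step 9. [r4c1∈{4}] r4c1 has the single candidate 4. So r4c1=4.
Step 10. [r4c4∈{1}] nothing but 1 survives at r4c4, so r4c4=1.

Answer: 3 4 1 2 / 1 2 3 4 / 2 1 4 3 / 4 3 2 1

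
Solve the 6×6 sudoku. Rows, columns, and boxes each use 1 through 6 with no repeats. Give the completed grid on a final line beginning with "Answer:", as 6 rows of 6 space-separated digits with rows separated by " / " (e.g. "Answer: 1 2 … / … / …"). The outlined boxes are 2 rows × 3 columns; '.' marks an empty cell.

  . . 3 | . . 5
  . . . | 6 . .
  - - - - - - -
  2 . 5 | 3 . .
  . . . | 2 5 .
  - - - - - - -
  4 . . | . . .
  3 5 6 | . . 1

Step 1. [r1c4∈{1,4}] r1c4 is the only open cell in col 4 admitting 1 ⇒ r1c4=1.
Step 2. [r6c5∈{2,4}] in row 6, 2 fits only at r6c5, so r6c5=2.
Step 3. [r1c2∈{2,4,6}] in row 1, 2 fits only at r1c2. So r1c2=2.
Step 4. [r5c2∈{1}] only 1 remains possible at r5c2 ⇒ r5c2=1.
Step 5. [r2c2∈{4}] r2c2's peers cover all but 4 ⇒ r2c2=4.
Step 6. [r3c2∈{6}] nothing but 6 survives at r3c2. So r3c2=6.
Step 7. [r2c3∈{1}] r2c3's peers cover all but 1 ⇒ r2c3=1.
Step 8. [r4c6∈{4,6}] 6 has one home in row 4: r4c6, so r4c6=6.
Step 9. [r2c5∈{3}] r2c5's peers cover all but 3. So r2c5=3.
Step 10. [r3c6∈{4}] r3c6 is down to just 4, so r3c6=4.
Step 11. [r1c5∈{4}] only 4 remains possible at r1c5, so r1c5=4.
Step 12. [r4c3∈{4}] only 4 remains possible at r4c3 ⇒ r4c3=4.
Step 13. [r1c1∈{6}] r1c1 has the single candidate 6. So r1c1=6.
Step 14. [r5c3∈{2}] r5c3 is down to just 2, so r5c3=2.
Step 15. [r5c4∈{5}] r5c4 has the single candidate 5 ⇒ r5c4=5.
Step 16. [r6c4∈{4}] r6c4's peers cover all but 4, so r6c4=4.
Step 17. [r4c1∈{1}] nothing but 1 survives at r4c1 ⇒ r4c1=1.
Step 18. [r2c6∈{2}] r2c6's peers cover all but 2, so r2c6=2.
Step 19. [r5c5∈{6}] nothing but 6 survives at r5c5 ⇒ r5c5=6.
Step 20. [r4c2∈{3}] r4c2's peers cover all but 3 ⇒ r4c2=3.
Step 21. [r2c1∈{5}] only 5 remains possible at r2c1, so r2c1=5.
Step 22. [r5c6∈{3}] only 3 remains possible at r5c6. So r5c6=3.
Step 23. [r3c5∈{1}] only 1 remains possible at r3c5. So r3c5=1.

Answer: 6 2 3 1 4 5 / 5 4 1 6 3 2 / 2 6 5 3 1 4 / 1 3 4 2 5 6 / 4 1 2 5 6 3 / 3 5 6 4 2 1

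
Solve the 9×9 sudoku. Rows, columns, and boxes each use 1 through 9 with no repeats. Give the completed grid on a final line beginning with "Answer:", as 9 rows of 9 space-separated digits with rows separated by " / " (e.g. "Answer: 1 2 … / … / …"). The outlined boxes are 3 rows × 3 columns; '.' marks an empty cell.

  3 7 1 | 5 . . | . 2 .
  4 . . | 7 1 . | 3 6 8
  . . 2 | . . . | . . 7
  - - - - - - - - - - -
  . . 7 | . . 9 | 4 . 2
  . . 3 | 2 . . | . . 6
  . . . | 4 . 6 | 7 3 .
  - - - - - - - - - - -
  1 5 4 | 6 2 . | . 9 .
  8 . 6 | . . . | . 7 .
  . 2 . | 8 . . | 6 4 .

Step 1. [r3c2∈{6,8,9}] in box 1, 8 fits only at r3c2. So r3c2=8.
Step 2. [r8c2∈{3,9}] col 2 places 3 nowhere but r8c2 ⇒ r8c2=3.
Step 3. [r1c5∈{4,6,8,9}] row 1 places 6 nowhere but r1c5 ⇒ r1c5=6.
Step 4. [r9c3∈{9}] nothing but 9 survives at r9c3 ⇒ r9c3=9.
Step 5. [r7c6∈{3,7}] 7 has one home in row 7: r7c6 ⇒ r7c6=7.
Step 6. [r3c1∈{5,6,9}] across row 3, 6 lands solely at r3c1 ⇒ r3c1=6.
Step 7. [r4c1∈{5}] nothing but 5 survives at r4c1 ⇒ r4c1=5.
Step 8. [r5c1∈{9}] nothing but 9 survives at r5c1, so r5c1=9.
Step 9. [r6c9∈{1,5,9}] r6c9 is the only open cell in row 6 admitting 9. So r6c9=9.
Step 10. [r6c5∈{5,8}] across row 6, 5 lands solely at r6c5, so r6c5=5.
Step 11. [r9c5∈{3}] r9c5's peers cover all but 3 ⇒ r9c5=3.
Step 12. [r4c5∈{8}] r4c5's peers cover all but 8 ⇒ r4c5=8.
Step 13. [r5c6∈{1}] r5c6 has the single candidate 1, so r5c6=1.
Step 14. [r8c4∈{1,9}] 1 has one home in col 4: r8c4, so r8c4=1.
Step 15. [r3c4∈{3,9}] r3c4 is the only open cell in col 4 admitting 9 ⇒ r3c4=9.
Step 16. [r3c5∈{4}] nothing but 4 survives at r3c5. So r3c5=4.
Step 17. [r8c9∈{5}] r8c9's peers cover all but 5. So r8c9=5.
Step 18. [r4c8∈{1}] r4c8 is down to just 1 ⇒ r4c8=1.
Step 19. [r5c8∈{5,8}] r5c8 is the only open cell in col 8 admitting 8, so r5c8=8.
Step 20. [r5c7∈{5}] only 5 remains possible at r5c7, so r5c7=5.
Step 21. [r4c2∈{6}] nothing but 6 survives at r4c2. So r4c2=6.
Step 22. [r5c5∈{7}] r5c5 is down to just 7. So r5c5=7.
Step 23. [r3c6∈{3}] r3c6 has the single candidate 3, so r3c6=3.
Step 24. [r8c6∈{4}] nothing but 4 survives at r8c6 ⇒ r8c6=4.
Step 25. [r6c2∈{1}] r6c2's peers cover all but 1, so r6c2=1.
Step 26. [r2c2∈{9}] r2c2 has the single candidate 9 ⇒ r2c2=9.
Step 27. [r9c6∈{5}] nothing but 5 survives at r9c6. So r9c6=5.
Step 28. [r7c7∈{8}] r7c7's peers cover all but 8 ⇒ r7c7=8.
Step 29. [r9c9∈{1}] only 1 remains possible at r9c9. So r9c9=1.
Step 30. [r8c7∈{2}] r8c7's peers cover all but 2, so r8c7=2.
Step 31. [r1c9∈{4}] only 4 remains possible at r1c9, so r1c9=4.
Step 32. [r4c4∈{3}] r4c4 is down to just 3. So r4c4=3.
Step 33. [r6c3∈{8}] r6c3 is down to just 8 ⇒ r6c3=8.
Step 34. [r2c6∈{2}] only 2 remains possible at r2c6, so r2c6=2.
Step 35. [r3c8∈{5}] r3c8 is down to just 5 ⇒ r3c8=5.
Step 36. [r6c1∈{2}] r6c1 has the single candidate 2, so r6c1=2.
Step 37. [r7c9∈{3}] r7c9's peers cover all but 3. So r7c9=3.
Step 38. [r3c7∈{1}] nothing but 1 survives at r3c7 ⇒ r3c7=1.
Step 39. [r2c3∈{5}] r2c3 is down to just 5. So r2c3=5.
Step 40. [r1c6∈{8}] r1c6's peers cover all but 8 ⇒ r1c6=8.
Step 41. [r8c5∈{9}] r8c5 has the single candidate 9. So r8c5=9.
Step 42. [r9c1∈{7}] r9c1 has the single candidate 7, so r9c1=7.
Step 43. [r1c7∈{9}] r1c7 is down to just 9, so r1c7=9.
Step 44. [r5c2∈{4}] r5c2 has the single candidate 4. So r5c2=4.

Answer: 3 7 1 5 6 8 9 2 4 / 4 9 5 7 1 2 3 6 8 / 6 8 2 9 4 3 1 5 7 / 5 6 7 3 8 9 4 1 2 / 9 4 3 2 7 1 5 8 6 / 2 1 8 4 5 6 7 3 9 / 1 5 4 6 2 7 8 9 3 / 8 3 6 1 9 4 2 7 5 / 7 2 9 8 3 5 6 4 1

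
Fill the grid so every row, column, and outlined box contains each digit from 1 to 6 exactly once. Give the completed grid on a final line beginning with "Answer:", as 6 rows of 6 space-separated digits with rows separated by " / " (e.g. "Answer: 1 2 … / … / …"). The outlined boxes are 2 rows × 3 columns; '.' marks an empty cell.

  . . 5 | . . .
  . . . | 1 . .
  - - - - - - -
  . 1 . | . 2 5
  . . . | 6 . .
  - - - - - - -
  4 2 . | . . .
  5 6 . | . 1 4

Step 1. [r6c3∈{3}] r6c3 is down to just 3. So r6c3=3.
Step 2. [r2c5∈{3,4,5,6}] r2c5 is the only open cell in row 2 admitting 5 ⇒ r2c5=5.
Step 3. [r1c1∈{1,2,3,6}] across row 1, 1 lands solely at r1c1 ⇒ r1c1=1.
Step 4. [r4c2∈{3,4,5}] 5 has one home in row 4: r4c2. So r4c2=5.
Step 5. [r2c6∈{2,3,6}] within box 1, every 2-candidate lies in row 2. So r2c6≠2.
Step 6. [r1c6∈{2,3,6}] across col 6, 2 lands solely at r1c6, so r1c6=2.
Step 7. [r1c5∈{3,4,6}] in row 1, 6 fits only at r1c5. So r1c5=6.
Step 8. [r2c6∈{3}] only 3 remains possible at r2c6 ⇒ r2c6=3.
Step 9. [r4c5∈{3,4}] col 5 places 4 nowhere but r4c5, so r4c5=4.
Step 10. [r4c1∈{2,3}] r4c1 is the only open cell in row 4 admitting 3 ⇒ r4c1=3.
Step 11. [r2c1∈{2,6}] r2c1 is the only open cell in col 1 admitting 2 ⇒ r2c1=2.
Step 12. [r3c3∈{4,6}] in row 3, 4 fits only at r3c3. So r3c3=4.
Step 13. [r5c5∈{3}] r5c5's peers cover all but 3, so r5c5=3.
Step 14. [r2c2∈{4}] r2c2 is down to just 4, so r2c2=4.
Step 15. [r3c4∈{3}] r3c4 has the single candidate 3 ⇒ r3c4=3.
Step 16. [r3c1∈{6}] r3c1's peers cover all but 6. So r3c1=6.
Step 17. [r5c6∈{6}] r5c6 has the single candidate 6 ⇒ r5c6=6.
Step 18. [r4c3∈{2}] only 2 remains possible at r4c3, so r4c3=2.
Step 19. [r5c4∈{5}] r5c4's peers cover all but 5, so r5c4=5.
Step 20. [r6c4∈{2}] r6c4's peers cover all but 2. So r6c4=2.
Step 21. [r2c3∈{6}] nothing but 6 survives at r2c3. So r2c3=6.
Step 22. [r4c6∈{1}] r4c6 is down to just 1, so r4c6=1.
Step 23. [r5c3∈{1}] r5c3 has the single candidate 1, so r5c3=1.
Step 24. [r1c2∈{3}] r1c2 has the single candidate 3, so r1c2=3.
Step 25. [r1c4∈{4}] only 4 remains possible at r1c4. So r1c4=4.

Answer: 1 3 5 4 6 2 / 2 4 6 1 5 3 / 6 1 4 3 2 5 / 3 5 2 6 4 1 / 4 2 1 5 3 6 / 5 6 3 2 1 4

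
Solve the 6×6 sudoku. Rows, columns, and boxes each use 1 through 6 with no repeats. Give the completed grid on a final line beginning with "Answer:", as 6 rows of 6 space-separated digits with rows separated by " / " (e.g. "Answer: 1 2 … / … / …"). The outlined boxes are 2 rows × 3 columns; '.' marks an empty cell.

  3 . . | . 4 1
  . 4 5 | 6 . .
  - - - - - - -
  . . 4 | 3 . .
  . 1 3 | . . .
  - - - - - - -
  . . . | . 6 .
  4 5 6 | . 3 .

Step 1. [r6c6∈{2}] nothing but 2 survives at r6c6, so r6c6=2.
Step 2. [r2c5∈{2}] nothing but 2 survives at r2c5, so r2c5=2.
Step 3. [r4c5∈{5}] r4c5 is down to just 5 ⇒ r4c5=5.
Step 4. [r5c3∈{1,2}] across col 3, 1 lands solely at r5c3. So r5c3=1.
Step 5. [r5c1∈{2}] only 2 remains possible at r5c1 ⇒ r5c1=2.
Step 6. [r4c1∈{6}] r4c1 is down to just 6, so r4c1=6.
Step 7. [r4c6∈{4}] r4c6's peers cover all but 4 ⇒ r4c6=4.
Step 8. [r1c4∈{5}] nothing but 5 survives at r1c4, so r1c4=5.
Step 9. [r3c2∈{2}] nothing but 2 survives at r3c2 ⇒ r3c2=2.
Step 10. [r3c1∈{5}] r3c1 is down to just 5. So r3c1=5.
Step 11. [r4c4∈{2}] only 2 remains possible at r4c4 ⇒ r4c4=2.
Step 12. [r2c6∈{3}] r2c6's peers cover all but 3. So r2c6=3.
Step 13. [r6c4∈{1}] only 1 remains possible at r6c4 ⇒ r6c4=1.
Step 14. [r2c1∈{1}] r2c1 has the single candidate 1 ⇒ r2c1=1.
Step 15. [r5c2∈{3}] r5c2 is down to just 3. So r5c2=3.
Step 16. [r1c3∈{2}] only 2 remains possible at r1c3. So r1c3=2.
Step 17. [r3c6∈{6}] nothing but 6 survives at r3c6. So r3c6=6.
Step 18. [r1c2∈{6}] r1c2's peers cover all but 6. So r1c2=6.
Step 19. [r3c5∈{1}] only 1 remains possible at r3c5, so r3c5=1.
Step 20. [r5c4∈{4}] r5c4's peers cover all but 4. So r5c4=4.
Step 21. [r5c6∈{5}] r5c6 is down to just 5. So r5c6=5.

Answer: 3 6 2 5 4 1 / 1 4 5 6 2 3 / 5 2 4 3 1 6 / 6 1 3 2 5 4 / 2 3 1 4 6 5 / 4 5 6 1 3 2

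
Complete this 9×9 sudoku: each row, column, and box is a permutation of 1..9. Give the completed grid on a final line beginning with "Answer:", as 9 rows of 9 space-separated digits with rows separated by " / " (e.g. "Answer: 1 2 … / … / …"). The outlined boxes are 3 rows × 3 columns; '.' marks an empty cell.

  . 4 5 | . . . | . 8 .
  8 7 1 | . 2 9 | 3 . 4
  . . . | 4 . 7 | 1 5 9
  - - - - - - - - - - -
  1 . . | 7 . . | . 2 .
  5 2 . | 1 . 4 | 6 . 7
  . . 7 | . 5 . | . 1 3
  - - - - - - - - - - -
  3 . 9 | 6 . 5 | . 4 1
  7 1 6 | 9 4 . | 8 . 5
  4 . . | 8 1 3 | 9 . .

Step 1. [r3c5∈{3,6,8}] across row 3, 8 lands solely at r3c5, so r3c5=8.
Step 2. [r5c3∈{3,8}] in row 5, 8 fits only at r5c3, so r5c3=8.
Step 3. [r6c6∈{2,6,8}] 8 has one home in row 6: r6c6. So r6c6=8.
Step 4. [r5c5∈{3,9}] 3 has one home in row 5: r5c5. So r5c5=3.
Step 5. [r1c5∈{6}] only 6 remains possible at r1c5 ⇒ r1c5=6.
Step 6. [r1c9∈{2}] r1c9 has the single candidate 2, so r1c9=2.
Step 7. [r4c3∈{3,4}] in col 3, 4 fits only at r4c3 ⇒ r4c3=4.
Step 8. [r4c2∈{3,6,9}] 3 has one home in row 4: r4c2 ⇒ r4c2=3.
Step 9. [r3c1∈{2,6}] in col 1, 2 fits only at r3c1 ⇒ r3c1=2.
Step 10. [r9c8∈{6,7}] across row 9, 7 lands solely at r9c8, so r9c8=7.
Step 11. [r6c1∈{6,9}] 6 has one home in col 1: r6c1. So r6c1=6.
Step 12. [r4c6∈{6}] nothing but 6 survives at r4c6, so r4c6=6.
Step 13. [r6c2∈{9}] r6c2's peers cover all but 9. So r6c2=9.
Step 14. [r9c3∈{2}] r9c3's peers cover all but 2, so r9c3=2.
Step 15. [r3c3∈{3}] r3c3's peers cover all but 3 ⇒ r3c3=3.
Step 16. [r2c4∈{5}] r2c4 is down to just 5, so r2c4=5.
Step 17. [r4c7∈{5}] r4c7's peers cover all but 5. So r4c7=5.
Step 18. [r8c8∈{3}] r8c8 has the single candidate 3, so r8c8=3.
Step 19. [r1c7∈{7}] only 7 remains possible at r1c7 ⇒ r1c7=7.
Step 20. [r5c8∈{9}] r5c8's peers cover all but 9. So r5c8=9.
Step 21. [r1c6∈{1}] only 1 remains possible at r1c6. So r1c6=1.
Step 22. [r6c7∈{4}] nothing but 4 survives at r6c7. So r6c7=4.
Step 23. [r7c5∈{7}] r7c5 has the single candidate 7 ⇒ r7c5=7.
Step 24. [r6c4∈{2}] r6c4 is down to just 2, so r6c4=2.
Step 25. [r7c2∈{8}] r7c2's peers cover all but 8 ⇒ r7c2=8.
Step 26. [r9c9∈{6}] r9c9's peers cover all but 6. So r9c9=6.
Step 27. [r1c4∈{3}] r1c4 is down to just 3. So r1c4=3.
Step 28. [r4c9∈{8}] r4c9 has the single candidate 8. So r4c9=8.
Step 29. [r2c8∈{6}] r2c8's peers cover all but 6, so r2c8=6.
Step 30. [r1c1∈{9}] r1c1 is down to just 9 ⇒ r1c1=9.
Step 31. [r7c7∈{2}] nothing but 2 survives at r7c7 ⇒ r7c7=2.
Step 32. [r3c2∈{6}] only 6 remains possible at r3c2, so r3c2=6.
Step 33. [r8c6∈{2}] only 2 remains possible at r8c6. So r8c6=2.
Step 34. [r9c2∈{5}] r9c2 has the single candidate 5. So r9c2=5.
Step 35. [r4c5∈{9}] r4c5 is down to just 9. So r4c5=9.

Answer: 9 4 5 3 6 1 7 8 2 / 8 7 1 5 2 9 3 6 4 / 2 6 3 4 8 7 1 5 9 / 1 3 4 7 9 6 5 2 8 / 5 2 8 1 3 4 6 9 7 / 6 9 7 2 5 8 4 1 3 / 3 8 9 6 7 5 2 4 1 / 7 1 6 9 4 2 8 3 5 / 4 5 2 8 1 3 9 7 6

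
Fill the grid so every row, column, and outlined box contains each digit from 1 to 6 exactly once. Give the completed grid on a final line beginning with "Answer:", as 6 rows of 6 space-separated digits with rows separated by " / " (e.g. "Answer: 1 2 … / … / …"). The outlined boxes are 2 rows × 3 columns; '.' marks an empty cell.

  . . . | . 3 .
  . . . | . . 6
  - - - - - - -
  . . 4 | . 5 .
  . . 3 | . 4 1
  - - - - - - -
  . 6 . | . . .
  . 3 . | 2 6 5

Step 1. [r6c3∈{1}] r6c3's peers cover all but 1, so r6c3=1.
Step 2. [r2c5∈{1,2}] across col 5, 2 lands solely at r2c5, so r2c5=2.
Step 3. [r2c3∈{5}] nothing but 5 survives at r2c3. So r2c3=5.
Step 4. [r1c6∈{4}] r1c6 has the single candidate 4, so r1c6=4.
Step 5. [r2c4∈{1}] r2c4 has the single candidate 1 ⇒ r2c4=1.
Step 6. [r5c1∈{2,4,5}] 5 has one home in row 5: r5c1, so r5c1=5.
Step 7. [r3c6∈{2,3}] across col 6, 2 lands solely at r3c6. So r3c6=2.
Step 8. [r3c4∈{3,6}] row 3 places 3 nowhere but r3c4, so r3c4=3.
Step 9. [r3c1∈{1,6}] r3c1 is the only open cell in row 3 admitting 6, so r3c1=6.
Step 10. [r4c1∈{2}] nothing but 2 survives at r4c1 ⇒ r4c1=2.
Step 11. [r1c2∈{1,2}] in col 2, 2 fits only at r1c2. So r1c2=2.
Step 12. [r2c2∈{4}] r2c2's peers cover all but 4. So r2c2=4.
Step 13. [r4c4∈{6}] only 6 remains possible at r4c4 ⇒ r4c4=6.
Step 14. [r5c4∈{4}] r5c4 is down to just 4. So r5c4=4.
Step 15. [r3c2∈{1}] r3c2 has the single candidate 1 ⇒ r3c2=1.
Step 16. [r2c1∈{3}] only 3 remains possible at r2c1 ⇒ r2c1=3.
Step 17. [r5c3∈{2}] r5c3's peers cover all but 2. So r5c3=2.
Step 18. [r1c3∈{6}] only 6 remains possible at r1c3. So r1c3=6.
Step 19. [r1c1∈{1}] r1c1's peers cover all but 1 ⇒ r1c1=1.
Step 20. [r5c6∈{3}] only 3 remains possible at r5c6 ⇒ r5c6=3.
Step 21. [r4c2∈{5}] r4c2 has the single candidate 5. So r4c2=5.
Step 22. [r1c4∈{5}] r1c4's peers cover all but 5, so r1c4=5.
Step 23. [r5c5∈{1}] r5c5's peers cover all but 1 ⇒ r5c5=1.
Step 24. [r6c1∈{4}] only 4 remains possible at r6c1. So r6c1=4.

Answer: 1 2 6 5 3 4 / 3 4 5 1 2 6 / 6 1 4 3 5 2 / 2 5 3 6 4 1 / 5 6 2 4 1 3 / 4 3 1 2 6 5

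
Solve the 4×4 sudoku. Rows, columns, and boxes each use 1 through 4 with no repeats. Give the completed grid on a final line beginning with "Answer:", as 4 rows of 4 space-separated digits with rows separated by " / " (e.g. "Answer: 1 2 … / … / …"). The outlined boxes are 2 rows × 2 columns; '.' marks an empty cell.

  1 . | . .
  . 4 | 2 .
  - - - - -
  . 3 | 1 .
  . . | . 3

Step 1. [r4c3∈{4}] r4c3 has the single candidate 4 ⇒ r4c3=4.
Step 2. [r4c1∈{2}] nothing but 2 survives at r4c1, so r4c1=2.
Step 3. [r4c2∈{1}] only 1 remains possible at r4c2 ⇒ r4c2=1.
Step 4. [r1c4∈{4}] nothing but 4 survives at r1c4. So r1c4=4.
Step 5. [r3c4∈{2}] nothing but 2 survives at r3c4. So r3c4=2.
Step 6. [r1c2∈{2}] only 2 remains possible at r1c2 ⇒ r1c2=2.
Step 7. [r1c3∈{3}] r1c3's peers cover all but 3. So r1c3=3.
Step 8. [r2c1∈{3}] r2c1 is down to just 3. So r2c1=3.
Step 9. [r2c4∈{1}] only 1 remains possible at r2c4. So r2c4=1.
Step 10. [r3c1∈{4}] r3c1's peers cover all but 4, so r3c1=4.

Answer: 1 2 3 4 / 3 4 2 1 / 4 3 1 2 / 2 1 4 3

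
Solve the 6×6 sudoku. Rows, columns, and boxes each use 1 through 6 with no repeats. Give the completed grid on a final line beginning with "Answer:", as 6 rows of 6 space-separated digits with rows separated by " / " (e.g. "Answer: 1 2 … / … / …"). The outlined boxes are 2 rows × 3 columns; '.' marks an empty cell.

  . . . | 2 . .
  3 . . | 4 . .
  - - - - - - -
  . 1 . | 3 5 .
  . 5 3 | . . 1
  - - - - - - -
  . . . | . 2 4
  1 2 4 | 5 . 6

Step 1. [r2c2∈{6}] only 6 remains possible at r2c2. So r2c2=6.
Step 2. [r3c1∈{2,4,6}] across row 3, 4 lands solely at r3c1 ⇒ r3c1=4.
Step 3. [r1c1∈{5}] r1c1's peers cover all but 5. So r1c1=5.
Step 4. [r3c3∈{2,6}] 6 has one home in row 3: r3c3. So r3c3=6.
Step 5. [r1c5∈{1,3,6}] row 1 places 6 nowhere but r1c5 ⇒ r1c5=6.
Step 6. [r2c3∈{1,2}] in row 2, 2 fits only at r2c3, so r2c3=2.
Step 7. [r3c6∈{2}] nothing but 2 survives at r3c6, so r3c6=2.
Step 8. [r4c5∈{4}] r4c5 is down to just 4 ⇒ r4c5=4.
Step 9. [r2c6∈{5}] only 5 remains possible at r2c6. So r2c6=5.
Step 10. [r5c1∈{6}] only 6 remains possible at r5c1. So r5c1=6.
Step 11. [r5c4∈{1}] r5c4's peers cover all but 1 ⇒ r5c4=1.
Step 12. [r5c3∈{5}] r5c3 has the single candidate 5. So r5c3=5.
Step 13. [r1c2∈{4}] only 4 remains possible at r1c2, so r1c2=4.
Step 14. [r1c3∈{1}] r1c3's peers cover all but 1. So r1c3=1.
Step 15. [r5c2∈{3}] only 3 remains possible at r5c2. So r5c2=3.
Step 16. [r6c5∈{3}] r6c5 is down to just 3. So r6c5=3.
Step 17. [r1c6∈{3}] r1c6 is down to just 3, so r1c6=3.
Step 18. [r4c1∈{2}] r4c1's peers cover all but 2. So r4c1=2.
Step 19. [r2c5∈{1}] r2c5's peers cover all but 1 ⇒ r2c5=1.
Step 20. [r4c4∈{6}] r4c4's peers cover all but 6. So r4c4=6.

Answer: 5 4 1 2 6 3 / 3 6 2 4 1 5 / 4 1 6 3 5 2 / 2 5 3 6 4 1 / 6 3 5 1 2 4 / 1 2 4 5 3 6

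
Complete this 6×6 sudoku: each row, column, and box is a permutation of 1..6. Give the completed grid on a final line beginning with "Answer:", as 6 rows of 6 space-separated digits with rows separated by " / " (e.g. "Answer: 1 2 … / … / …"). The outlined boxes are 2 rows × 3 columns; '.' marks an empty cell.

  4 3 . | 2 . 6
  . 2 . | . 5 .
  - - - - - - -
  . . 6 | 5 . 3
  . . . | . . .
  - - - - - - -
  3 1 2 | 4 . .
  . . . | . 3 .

Step 1. [r1c5∈{1}] only 1 remains possible at r1c5. So r1c5=1.
Step 2. [r3c1∈{1,2}] across row 3, 1 lands solely at r3c1 ⇒ r3c1=1.
Step 3. [r3c2∈{4}] only 4 remains possible at r3c2. So r3c2=4.
Step 4. [r6c6∈{1,2,5}] row 6 places 2 nowhere but r6c6 ⇒ r6c6=2.
Step 5. [r4c5∈{2,4,6}] r4c5 is the only open cell in col 5 admitting 4. So r4c5=4.
Step 6. [r6c2∈{5,6}] r6c2 is the only open cell in col 2 admitting 6. So r6c2=6.
Step 7. [r4c2∈{5}] nothing but 5 survives at r4c2 ⇒ r4c2=5.
Step 8. [r6c4∈{1}] r6c4 is down to just 1. So r6c4=1.
Step 9. [r6c3∈{4,5}] in row 6, 4 fits only at r6c3. So r6c3=4.
Step 10. [r5c5∈{6}] r5c5 is down to just 6 ⇒ r5c5=6.
Step 11. [r4c6∈{1}] r4c6's peers cover all but 1, so r4c6=1.
Step 12. [r1c3∈{5}] only 5 remains possible at r1c3 ⇒ r1c3=5.
Step 13. [r2c6∈{4}] only 4 remains possible at r2c6 ⇒ r2c6=4.
Step 14. [r4c1∈{2}] only 2 remains possible at r4c1. So r4c1=2.
Step 15. [r2c3∈{1}] nothing but 1 survives at r2c3. So r2c3=1.
Step 16. [r2c1∈{6}] nothing but 6 survives at r2c1 ⇒ r2c1=6.
Step 17. [r3c5∈{2}] r3c5's peers cover all but 2 ⇒ r3c5=2.
Step 18. [r2c4∈{3}] r2c4 is down to just 3. So r2c4=3.
Step 19. [r5c6∈{5}] only 5 remains possible at r5c6, so r5c6=5.
Step 20. [r4c3∈{3}] r4c3 is down to just 3 ⇒ r4c3=3.
Step 21. [r6c1∈{5}] r6c1 is down to just 5. So r6c1=5.
Step 22. [r4c4∈{6}] r4c4's peers cover all but 6 ⇒ r4c4=6.

Answer: 4 3 5 2 1 6 / 6 2 1 3 5 4 / 1 4 6 5 2 3 / 2 5 3 6 4 1 / 3 1 2 4 6 5 / 5 6 4 1 3 2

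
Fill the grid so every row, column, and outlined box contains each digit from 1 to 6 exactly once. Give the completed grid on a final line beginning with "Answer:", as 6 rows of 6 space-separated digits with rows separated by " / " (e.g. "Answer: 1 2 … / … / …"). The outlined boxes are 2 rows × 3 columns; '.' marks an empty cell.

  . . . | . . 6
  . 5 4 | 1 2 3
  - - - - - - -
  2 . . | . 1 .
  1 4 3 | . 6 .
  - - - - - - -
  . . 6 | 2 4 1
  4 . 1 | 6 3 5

Step 1. [r1c1∈{3}] only 3 remains possible at r1c1, so r1c1=3.
Step 2. [r4c4∈{5}] only 5 remains possible at r4c4, so r4c4=5.
Step 3. [r1c4∈{4}] r1c4 is down to just 4 ⇒ r1c4=4.
Step 4. [r1c2∈{1,2}] 1 has one home in row 1: r1c2. So r1c2=1.
Step 5. [r5c1∈{5}] only 5 remains possible at r5c1. So r5c1=5.
Step 6. [r1c5∈{5}] r1c5 has the single candidate 5. So r1c5=5.
Step 7. [r3c2∈{6}] r3c2 is down to just 6, so r3c2=6.
Step 8. [r5c2∈{3}] r5c2 has the single candidate 3, so r5c2=3.
Step 9. [r2c1∈{6}] only 6 remains possible at r2c1. So r2c1=6.
Step 10. [r3c3∈{5}] r3c3 has the single candidate 5, so r3c3=5.
Step 11. [r6c2∈{2}] nothing but 2 survives at r6c2, so r6c2=2.
Step 12. [r1c3∈{2}] r1c3 has the single candidate 2 ⇒ r1c3=2.
Step 13. [r4c6∈{2}] nothing but 2 survives at r4c6 ⇒ r4c6=2.
Step 14. [r3c6∈{4}] r3c6's peers cover all but 4 ⇒ r3c6=4.
Step 15. [r3c4∈{3}] r3c4's peers cover all but 3, so r3c4=3.

Answer: 3 1 2 4 5 6 / 6 5 4 1 2 3 / 2 6 5 3 1 4 / 1 4 3 5 6 2 / 5 3 6 2 4 1 / 4 2 1 6 3 5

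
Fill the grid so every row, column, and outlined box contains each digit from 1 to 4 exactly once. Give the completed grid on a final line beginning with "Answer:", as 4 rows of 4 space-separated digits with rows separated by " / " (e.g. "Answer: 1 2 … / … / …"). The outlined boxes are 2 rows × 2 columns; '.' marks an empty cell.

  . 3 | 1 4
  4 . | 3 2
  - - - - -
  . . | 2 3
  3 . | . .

Step 1. [r3c2∈{1,4}] in row 3, 4 fits only at r3c2. So r3c2=4.
Step 2. [r3c1∈{1}] r3c1 has the single candidate 1. So r3c1=1.
Step 3. [r1c1∈{2}] only 2 remains possible at r1c1 ⇒ r1c1=2.
Step 4. [r4c4∈{1}] r4c4 is down to just 1 ⇒ r4c4=1.
Step 5. [r4c2∈{2}] nothing but 2 survives at r4c2 ⇒ r4c2=2.
Step 6. [r2c2∈{1}] r2c2's peers cover all but 1 ⇒ r2c2=1.
Step 7. [r4c3∈{4}] r4c3 is down to just 4. So r4c3=4.

Answer: 2 3 1 4 / 4 1 3 2 / 1 4 2 3 / 3 2 4 1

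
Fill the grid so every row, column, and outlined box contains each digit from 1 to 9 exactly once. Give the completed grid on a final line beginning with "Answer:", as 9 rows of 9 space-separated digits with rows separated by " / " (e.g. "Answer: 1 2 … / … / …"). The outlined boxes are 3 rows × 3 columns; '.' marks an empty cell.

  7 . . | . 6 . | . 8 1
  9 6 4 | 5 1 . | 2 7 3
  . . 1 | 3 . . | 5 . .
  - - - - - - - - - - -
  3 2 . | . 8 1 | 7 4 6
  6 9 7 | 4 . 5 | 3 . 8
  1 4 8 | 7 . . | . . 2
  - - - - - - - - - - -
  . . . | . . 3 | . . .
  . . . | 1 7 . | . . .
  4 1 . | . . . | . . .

Step 1. [r6c7∈{9}] nothing but 9 survives at r6c7. So r6c7=9.
Step 2. [r3c6∈{2,4,7,8,9}] 7 has one home in row 3: r3c6. So r3c6=7.
Step 3. [r1c7∈{4}] r1c7's peers cover all but 4, so r1c7=4.
Step 4. [r8c6∈{2,4,6,8,9}] r8c6 is the only open cell in col 6 admitting 4, so r8c6=4.
Step 5. [r3c9∈{9}] only 9 remains possible at r3c9, so r3c9=9.
Step 6. [r8c9∈{5}] r8c9's peers cover all but 5 ⇒ r8c9=5.
Step 7. [r7c1∈{2,5,8}] r7c1 is the only open cell in col 1 admitting 5 ⇒ r7c1=5.
Step 8. [r4c4∈{9}] nothing but 9 survives at r4c4 ⇒ r4c4=9.
Step 9. [r1c4∈{2}] nothing but 2 survives at r1c4. So r1c4=2.
Step 10. [r9c6∈{2,6,8,9}] 2 has one home in col 6: r9c6 ⇒ r9c6=2.
Step 11. [r7c7∈{1,6,8}] across col 7, 1 lands solely at r7c7, so r7c7=1.
Step 12. [r3c8∈{6}] nothing but 6 survives at r3c8 ⇒ r3c8=6.
Step 13. [r7c5∈{9}] r7c5 is down to just 9, so r7c5=9.
Step 14. [r3c2∈{8}] nothing but 8 survives at r3c2, so r3c2=8.
Step 15. [r8c2∈{3}] r8c2 has the single candidate 3. So r8c2=3.
Step 16. [r7c8∈{2}] r7c8 is down to just 2 ⇒ r7c8=2.
Step 17. [r7c3∈{6}] r7c3's peers cover all but 6. So r7c3=6.
Step 18. [r8c3∈{2,9}] across col 3, 2 lands solely at r8c3. So r8c3=2.
Step 19. [r8c7∈{6,8}] 6 has one home in row 8: r8c7, so r8c7=6.
Step 20. [r9c8∈{3,9}] across row 9, 3 lands solely at r9c8 ⇒ r9c8=3.
Step 21. [r4c3∈{5}] r4c3's peers cover all but 5 ⇒ r4c3=5.
Step 22. [r9c9∈{7}] r9c9's peers cover all but 7, so r9c9=7.
Step 23. [r9c7∈{8}] nothing but 8 survives at r9c7. So r9c7=8.
Step 24. [r8c1∈{8}] r8c1 has the single candidate 8. So r8c1=8.
Step 25. [r9c3∈{9}] r9c3's peers cover all but 9, so r9c3=9.
Step 26. [r3c1∈{2}] only 2 remains possible at r3c1 ⇒ r3c1=2.
Step 27. [r5c8∈{1}] nothing but 1 survives at r5c8, so r5c8=1.
Step 28. [r1c6∈{9}] only 9 remains possible at r1c6 ⇒ r1c6=9.
Step 29. [r5c5∈{2}] r5c5 has the single candidate 2. So r5c5=2.
Step 30. [r6c5∈{3}] r6c5's peers cover all but 3, so r6c5=3.
Step 31. [r1c2∈{5}] nothing but 5 survives at r1c2 ⇒ r1c2=5.
Step 32. [r1c3∈{3}] r1c3 has the single candidate 3 ⇒ r1c3=3.
Step 33. [r7c4∈{8}] only 8 remains possible at r7c4 ⇒ r7c4=8.
Step 34. [r3c5∈{4}] only 4 remains possible at r3c5 ⇒ r3c5=4.
Step 35. [r7c2∈{7}] r7c2 has the single candidate 7, so r7c2=7.
Step 36. [r9c4∈{6}] r9c4's peers cover all but 6. So r9c4=6.
Step 37. [r6c6∈{6}] r6c6's peers cover all but 6. So r6c6=6.
Step 38. [r8c8∈{9}] only 9 remains possible at r8c8. So r8c8=9.
Step 39. [r9c5∈{5}] only 5 remains possible at r9c5, so r9c5=5.
Step 40. [r7c9∈{4}] only 4 remains possible at r7c9, so r7c9=4.
Step 41. [r6c8∈{5}] nothing but 5 survives at r6c8 ⇒ r6c8=5.
Step 42. [r2c6∈{8}] nothing but 8 survives at r2c6, so r2c6=8.

Answer: 7 5 3 2 6 9 4 8 1 / 9 6 4 5 1 8 2 7 3 / 2 8 1 3 4 7 5 6 9 / 3 2 5 9 8 1 7 4 6 / 6 9 7 4 2 5 3 1 8 / 1 4 8 7 3 6 9 5 2 / 5 7 6 8 9 3 1 2 4 / 8 3 2 1 7 4 6 9 5 / 4 1 9 6 5 2 8 3 7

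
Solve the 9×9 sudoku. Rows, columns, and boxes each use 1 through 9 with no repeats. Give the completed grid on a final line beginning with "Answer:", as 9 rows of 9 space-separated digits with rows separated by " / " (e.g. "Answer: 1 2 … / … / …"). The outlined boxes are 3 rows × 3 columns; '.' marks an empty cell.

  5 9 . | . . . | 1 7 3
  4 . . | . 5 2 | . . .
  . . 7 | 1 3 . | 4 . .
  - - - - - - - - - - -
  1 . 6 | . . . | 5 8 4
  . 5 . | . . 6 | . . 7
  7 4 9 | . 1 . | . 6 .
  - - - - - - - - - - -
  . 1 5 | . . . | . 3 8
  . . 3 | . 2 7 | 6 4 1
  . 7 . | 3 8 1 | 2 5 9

Step 1. [r5c1∈{2,3,8}] r5c1 is the only open cell in col 1 admitting 3. So r5c1=3.
Step 2. [r2c7∈{8,9}] in col 7, 8 fits only at r2c7 ⇒ r2c7=8.
Step 3. [r1c3∈{2,8}] r1c3 is the only open cell in row 1 admitting 2, so r1c3=2.
Step 4. [r6c6∈{3,5,8}] col 6 places 5 nowhere but r6c6. So r6c6=5.
Step 5. [r2c9∈{6}] only 6 remains possible at r2c9. So r2c9=6.
Step 6. [r6c4∈{2,8}] in row 6, 8 fits only at r6c4, so r6c4=8.
Step 7. [r2c8∈{9}] r2c8's peers cover all but 9, so r2c8=9.
Step 8. [r3c6∈{8,9}] 9 has one home in row 3: r3c6. So r3c6=9.
Step 9. [r7c6∈{4}] nothing but 4 survives at r7c6, so r7c6=4.
Step 10. [r3c8∈{2}] r3c8's peers cover all but 2 ⇒ r3c8=2.
Step 11. [r5c4∈{2,4,9}] 2 has one home in row 5: r5c4, so r5c4=2.
Step 12. [r7c1∈{2,6,9}] row 7 places 2 nowhere but r7c1, so r7c1=2.
Step 13. [r8c2∈{8}] r8c2 has the single candidate 8 ⇒ r8c2=8.
Step 14. [r1c4∈{4,6}] col 4 places 4 nowhere but r1c4, so r1c4=4.
Step 15. [r4c5∈{7,9}] r4c5 is the only open cell in col 5 admitting 7, so r4c5=7.
Step 16. [r4c4∈{9}] r4c4 is down to just 9, so r4c4=9.
Step 17. [r7c4∈{6}] r7c4's peers cover all but 6 ⇒ r7c4=6.
Step 18. [r3c2∈{6}] r3c2's peers cover all but 6 ⇒ r3c2=6.
Step 19. [r4c6∈{3}] r4c6 has the single candidate 3 ⇒ r4c6=3.
Step 20. [r6c7∈{3}] r6c7's peers cover all but 3 ⇒ r6c7=3.
Step 21. [r4c2∈{2}] nothing but 2 survives at r4c2 ⇒ r4c2=2.
Step 22. [r8c4∈{5}] nothing but 5 survives at r8c4, so r8c4=5.
Step 23. [r5c7∈{9}] nothing but 9 survives at r5c7, so r5c7=9.
Step 24. [r8c1∈{9}] r8c1 is down to just 9, so r8c1=9.
Step 25. [r9c3∈{4}] only 4 remains possible at r9c3, so r9c3=4.
Step 26. [r5c8∈{1}] r5c8's peers cover all but 1 ⇒ r5c8=1.
Step 27. [r9c1∈{6}] nothing but 6 survives at r9c1. So r9c1=6.
Step 28. [r1c5∈{6}] r1c5 has the single candidate 6 ⇒ r1c5=6.
Step 29. [r2c2∈{3}] only 3 remains possible at r2c2. So r2c2=3.
Step 30. [r3c9∈{5}] r3c9's peers cover all but 5. So r3c9=5.
Step 31. [r7c7∈{7}] nothing but 7 survives at r7c7 ⇒ r7c7=7.
Step 32. [r7c5∈{9}] r7c5 is down to just 9. So r7c5=9.
Step 33. [r5c3∈{8}] r5c3 is down to just 8, so r5c3=8.
Step 34. [r1c6∈{8}] nothing but 8 survives at r1c6 ⇒ r1c6=8.
Step 35. [r3c1∈{8}] only 8 remains possible at r3c1, so r3c1=8.
Step 36. [r2c4∈{7}] nothing but 7 survives at r2c4 ⇒ r2c4=7.
Step 37. [r6c9∈{2}] r6c9 has the single candidate 2. So r6c9=2.
Step 38. [r2c3∈{1}] r2c3's peers cover all but 1 ⇒ r2c3=1.
Step 39. [r5c5∈{4}] r5c5 has the single candidate 4. So r5c5=4.

Answer: 5 9 2 4 6 8 1 7 3 / 4 3 1 7 5 2 8 9 6 / 8 6 7 1 3 9 4 2 5 / 1 2 6 9 7 3 5 8 4 / 3 5 8 2 4 6 9 1 7 / 7 4 9 8 1 5 3 6 2 / 2 1 5 6 9 4 7 3 8 / 9 8 3 5 2 7 6 4 1 / 6 7 4 3 8 1 2 5 9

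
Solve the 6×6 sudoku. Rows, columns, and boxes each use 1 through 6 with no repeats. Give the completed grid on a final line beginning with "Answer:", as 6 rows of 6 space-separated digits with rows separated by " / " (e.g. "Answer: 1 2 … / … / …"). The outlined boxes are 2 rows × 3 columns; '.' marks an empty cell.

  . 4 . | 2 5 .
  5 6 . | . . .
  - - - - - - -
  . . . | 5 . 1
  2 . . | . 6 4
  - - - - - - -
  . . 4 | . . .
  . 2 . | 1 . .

Step 1. [r3c2∈{3}] r3c2 has the single candidate 3, so r3c2=3.
Step 2. [r2c6∈{3}] r2c6's peers cover all but 3. So r2c6=3.
Step 3. [r5c4∈{3,6}] in col 4, 6 fits only at r5c4, so r5c4=6.
Step 4. [r2c5∈{1,4}] in col 5, 1 fits only at r2c5. So r2c5=1.
Step 5. [r6c6∈{5}] r6c6's peers cover all but 5 ⇒ r6c6=5.
Step 6. [r4c3∈{1,5}] col 3 places 5 nowhere but r4c3. So r4c3=5.
Step 7. [r1c3∈{1,3}] across col 3, 1 lands solely at r1c3 ⇒ r1c3=1.
Step 8. [r6c3∈{3,6}] across col 3, 3 lands solely at r6c3. So r6c3=3.
Step 9. [r5c1∈{1}] only 1 remains possible at r5c1, so r5c1=1.
Step 10. [r5c6∈{2}] nothing but 2 survives at r5c6, so r5c6=2.
Step 11. [r3c3∈{6}] nothing but 6 survives at r3c3, so r3c3=6.
Step 12. [r5c2∈{5}] r5c2 has the single candidate 5, so r5c2=5.
Step 13. [r1c6∈{6}] r1c6 has the single candidate 6. So r1c6=6.
Step 14. [r2c4∈{4}] only 4 remains possible at r2c4 ⇒ r2c4=4.
Step 15. [r3c5∈{2}] r3c5 is down to just 2, so r3c5=2.
Step 16. [r1c1∈{3}] r1c1's peers cover all but 3. So r1c1=3.
Step 17. [r5c5∈{3}] nothing but 3 survives at r5c5 ⇒ r5c5=3.
Step 18. [r6c5∈{4}] r6c5's peers cover all but 4 ⇒ r6c5=4.
Step 19. [r4c4∈{3}] r4c4 has the single candidate 3, so r4c4=3.
Step 20. [r4c2∈{1}] nothing but 1 survives at r4c2 ⇒ r4c2=1.
Step 21. [r2c3∈{2}] r2c3's peers cover all but 2, so r2c3=2.
Step 22. [r3c1∈{4}] nothing but 4 survives at r3c1. So r3c1=4.
Step 23. [r6c1∈{6}] r6c1 is down to just 6, so r6c1=6.

Answer: 3 4 1 2 5 6 / 5 6 2 4 1 3 / 4 3 6 5 2 1 / 2 1 5 3 6 4 / 1 5 4 6 3 2 / 6 2 3 1 4 5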